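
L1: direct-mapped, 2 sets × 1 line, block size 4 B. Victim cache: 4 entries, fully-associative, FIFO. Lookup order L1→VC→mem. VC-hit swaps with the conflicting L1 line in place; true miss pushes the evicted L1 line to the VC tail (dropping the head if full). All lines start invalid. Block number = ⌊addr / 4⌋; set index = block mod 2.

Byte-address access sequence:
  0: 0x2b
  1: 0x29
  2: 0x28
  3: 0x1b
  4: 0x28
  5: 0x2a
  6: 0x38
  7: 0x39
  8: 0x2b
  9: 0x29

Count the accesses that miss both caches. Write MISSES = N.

MISSES = 3

  [0] addr=0x2b blk=10 s=0: MISS | VC []
  [1] addr=0x29 blk=10 s=0: L1-HIT | VC []
  [2] addr=0x28 blk=10 s=0: L1-HIT | VC []
  [3] addr=0x1b blk=6 s=0: MISS | VC [10]
  [4] addr=0x28 blk=10 s=0: VC-HIT | VC [6]
  [5] addr=0x2a blk=10 s=0: L1-HIT | VC [6]
  [6] addr=0x38 blk=14 s=0: MISS | VC [6, 10]
  [7] addr=0x39 blk=14 s=0: L1-HIT | VC [6, 10]
  [8] addr=0x2b blk=10 s=0: VC-HIT | VC [6, 14]
  [9] addr=0x29 blk=10 s=0: L1-HIT | VC [6, 14]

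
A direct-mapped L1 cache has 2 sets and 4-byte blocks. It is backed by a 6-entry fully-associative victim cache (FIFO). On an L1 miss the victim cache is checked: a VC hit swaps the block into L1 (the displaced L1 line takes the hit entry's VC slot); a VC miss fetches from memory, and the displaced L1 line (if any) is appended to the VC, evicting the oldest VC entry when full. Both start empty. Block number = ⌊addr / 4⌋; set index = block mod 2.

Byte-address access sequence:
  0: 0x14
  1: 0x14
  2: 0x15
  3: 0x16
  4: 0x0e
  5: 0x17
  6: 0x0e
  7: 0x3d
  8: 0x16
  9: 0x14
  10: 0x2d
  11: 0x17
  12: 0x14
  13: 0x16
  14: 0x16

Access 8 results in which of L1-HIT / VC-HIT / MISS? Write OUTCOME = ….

0: 0x14 (blk 5, set 1) → MISS  vc=[]
1: 0x14 (blk 5, set 1) → L1-HIT  vc=[]
2: 0x15 (blk 5, set 1) → L1-HIT  vc=[]
3: 0x16 (blk 5, set 1) → L1-HIT  vc=[]
4: 0xe (blk 3, set 1) → MISS  vc=[5]
5: 0x17 (blk 5, set 1) → VC-HIT  vc=[3]
6: 0xe (blk 3, set 1) → VC-HIT  vc=[5]
7: 0x3d (blk 15, set 1) → MISS  vc=[5, 3]
8: 0x16 (blk 5, set 1) → VC-HIT  vc=[15, 3]
9: 0x14 (blk 5, set 1) → L1-HIT  vc=[15, 3]
10: 0x2d (blk 11, set 1) → MISS  vc=[15, 3, 5]
11: 0x17 (blk 5, set 1) → VC-HIT  vc=[15, 3, 11]
12: 0x14 (blk 5, set 1) → L1-HIT  vc=[15, 3, 11]
13: 0x16 (blk 5, set 1) → L1-HIT  vc=[15, 3, 11]
14: 0x16 (blk 5, set 1) → L1-HIT  vc=[15, 3, 11]

OUTCOME = VC-HIT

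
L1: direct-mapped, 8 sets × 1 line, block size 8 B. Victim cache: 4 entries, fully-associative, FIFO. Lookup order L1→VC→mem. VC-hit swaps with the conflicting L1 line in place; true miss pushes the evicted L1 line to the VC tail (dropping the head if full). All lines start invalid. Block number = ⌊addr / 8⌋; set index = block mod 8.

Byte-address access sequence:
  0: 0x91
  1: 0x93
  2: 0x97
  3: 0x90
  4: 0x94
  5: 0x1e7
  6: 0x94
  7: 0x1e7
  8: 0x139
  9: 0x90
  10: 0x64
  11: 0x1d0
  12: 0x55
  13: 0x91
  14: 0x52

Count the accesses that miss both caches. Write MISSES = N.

MISSES = 6

  [0] addr=0x91 blk=18 s=2: MISS | VC []
  [1] addr=0x93 blk=18 s=2: L1-HIT | VC []
  [2] addr=0x97 blk=18 s=2: L1-HIT | VC []
  [3] addr=0x90 blk=18 s=2: L1-HIT | VC []
  [4] addr=0x94 blk=18 s=2: L1-HIT | VC []
  [5] addr=0x1e7 blk=60 s=4: MISS | VC []
  [6] addr=0x94 blk=18 s=2: L1-HIT | VC []
  [7] addr=0x1e7 blk=60 s=4: L1-HIT | VC []
  [8] addr=0x139 blk=39 s=7: MISS | VC []
  [9] addr=0x90 blk=18 s=2: L1-HIT | VC []
  [10] addr=0x64 blk=12 s=4: MISS | VC [60]
  [11] addr=0x1d0 blk=58 s=2: MISS | VC [60, 18]
  [12] addr=0x55 blk=10 s=2: MISS | VC [60, 18, 58]
  [13] addr=0x91 blk=18 s=2: VC-HIT | VC [60, 10, 58]
  [14] addr=0x52 blk=10 s=2: VC-HIT | VC [60, 18, 58]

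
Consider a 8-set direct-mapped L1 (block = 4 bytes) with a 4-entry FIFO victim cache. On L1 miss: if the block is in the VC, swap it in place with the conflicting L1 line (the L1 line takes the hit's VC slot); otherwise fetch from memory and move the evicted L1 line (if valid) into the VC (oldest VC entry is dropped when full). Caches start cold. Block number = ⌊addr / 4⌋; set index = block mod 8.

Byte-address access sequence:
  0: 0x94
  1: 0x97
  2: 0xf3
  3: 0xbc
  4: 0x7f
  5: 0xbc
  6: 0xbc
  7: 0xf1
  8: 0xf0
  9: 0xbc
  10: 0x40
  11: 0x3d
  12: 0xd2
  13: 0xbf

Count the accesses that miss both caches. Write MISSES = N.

MISSES = 7

#0 0x94→b37/s5 MISS; vc=[]
#1 0x97→b37/s5 L1-HIT; vc=[]
#2 0xf3→b60/s4 MISS; vc=[]
#3 0xbc→b47/s7 MISS; vc=[]
#4 0x7f→b31/s7 MISS; vc=[47]
#5 0xbc→b47/s7 VC-HIT; vc=[31]
#6 0xbc→b47/s7 L1-HIT; vc=[31]
#7 0xf1→b60/s4 L1-HIT; vc=[31]
#8 0xf0→b60/s4 L1-HIT; vc=[31]
#9 0xbc→b47/s7 L1-HIT; vc=[31]
#10 0x40→b16/s0 MISS; vc=[31]
#11 0x3d→b15/s7 MISS; vc=[31,47]
#12 0xd2→b52/s4 MISS; vc=[31,47,60]
#13 0xbf→b47/s7 VC-HIT; vc=[31,15,60]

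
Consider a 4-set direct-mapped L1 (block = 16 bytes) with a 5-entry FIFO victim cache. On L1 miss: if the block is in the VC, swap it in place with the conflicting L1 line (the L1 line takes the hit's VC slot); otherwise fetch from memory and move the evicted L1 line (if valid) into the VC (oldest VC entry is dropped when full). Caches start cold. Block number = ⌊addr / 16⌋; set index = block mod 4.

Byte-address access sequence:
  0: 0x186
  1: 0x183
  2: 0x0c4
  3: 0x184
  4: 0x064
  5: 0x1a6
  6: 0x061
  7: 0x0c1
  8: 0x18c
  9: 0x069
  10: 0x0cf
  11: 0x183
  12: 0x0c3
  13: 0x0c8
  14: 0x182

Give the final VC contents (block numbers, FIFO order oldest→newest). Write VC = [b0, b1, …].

  [0] addr=0x186 blk=24 s=0: MISS | VC []
  [1] addr=0x183 blk=24 s=0: L1-HIT | VC []
  [2] addr=0xc4 blk=12 s=0: MISS | VC [24]
  [3] addr=0x184 blk=24 s=0: VC-HIT | VC [12]
  [4] addr=0x64 blk=6 s=2: MISS | VC [12]
  [5] addr=0x1a6 blk=26 s=2: MISS | VC [12, 6]
  [6] addr=0x61 blk=6 s=2: VC-HIT | VC [12, 26]
  [7] addr=0xc1 blk=12 s=0: VC-HIT | VC [24, 26]
  [8] addr=0x18c blk=24 s=0: VC-HIT | VC [12, 26]
  [9] addr=0x69 blk=6 s=2: L1-HIT | VC [12, 26]
  [10] addr=0xcf blk=12 s=0: VC-HIT | VC [24, 26]
  [11] addr=0x183 blk=24 s=0: VC-HIT | VC [12, 26]
  [12] addr=0xc3 blk=12 s=0: VC-HIT | VC [24, 26]
  [13] addr=0xc8 blk=12 s=0: L1-HIT | VC [24, 26]
  [14] addr=0x182 blk=24 s=0: VC-HIT | VC [12, 26]

VC = [12, 26]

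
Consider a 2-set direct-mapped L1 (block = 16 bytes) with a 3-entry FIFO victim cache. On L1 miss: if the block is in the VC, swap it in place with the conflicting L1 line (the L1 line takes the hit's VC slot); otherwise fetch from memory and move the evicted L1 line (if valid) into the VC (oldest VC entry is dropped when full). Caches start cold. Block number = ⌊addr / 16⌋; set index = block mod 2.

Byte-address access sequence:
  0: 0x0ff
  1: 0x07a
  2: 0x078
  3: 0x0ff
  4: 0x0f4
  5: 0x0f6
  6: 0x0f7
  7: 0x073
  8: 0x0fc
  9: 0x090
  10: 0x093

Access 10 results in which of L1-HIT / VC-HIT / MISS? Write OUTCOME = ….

OUTCOME = L1-HIT

#0 0xff→b15/s1 MISS; vc=[]
#1 0x7a→b7/s1 MISS; vc=[15]
#2 0x78→b7/s1 L1-HIT; vc=[15]
#3 0xff→b15/s1 VC-HIT; vc=[7]
#4 0xf4→b15/s1 L1-HIT; vc=[7]
#5 0xf6→b15/s1 L1-HIT; vc=[7]
#6 0xf7→b15/s1 L1-HIT; vc=[7]
#7 0x73→b7/s1 VC-HIT; vc=[15]
#8 0xfc→b15/s1 VC-HIT; vc=[7]
#9 0x90→b9/s1 MISS; vc=[7,15]
#10 0x93→b9/s1 L1-HIT; vc=[7,15]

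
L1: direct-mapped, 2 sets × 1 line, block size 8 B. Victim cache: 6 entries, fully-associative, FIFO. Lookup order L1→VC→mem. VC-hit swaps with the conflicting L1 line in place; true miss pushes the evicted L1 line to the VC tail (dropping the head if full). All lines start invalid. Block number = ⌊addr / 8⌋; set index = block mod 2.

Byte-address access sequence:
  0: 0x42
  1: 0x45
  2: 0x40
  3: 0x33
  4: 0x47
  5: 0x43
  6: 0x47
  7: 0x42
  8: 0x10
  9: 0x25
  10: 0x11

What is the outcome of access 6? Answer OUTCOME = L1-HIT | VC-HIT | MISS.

OUTCOME = L1-HIT

#0 0x42→b8/s0 MISS; vc=[]
#1 0x45→b8/s0 L1-HIT; vc=[]
#2 0x40→b8/s0 L1-HIT; vc=[]
#3 0x33→b6/s0 MISS; vc=[8]
#4 0x47→b8/s0 VC-HIT; vc=[6]
#5 0x43→b8/s0 L1-HIT; vc=[6]
#6 0x47→b8/s0 L1-HIT; vc=[6]
#7 0x42→b8/s0 L1-HIT; vc=[6]
#8 0x10→b2/s0 MISS; vc=[6,8]
#9 0x25→b4/s0 MISS; vc=[6,8,2]
#10 0x11→b2/s0 VC-HIT; vc=[6,8,4]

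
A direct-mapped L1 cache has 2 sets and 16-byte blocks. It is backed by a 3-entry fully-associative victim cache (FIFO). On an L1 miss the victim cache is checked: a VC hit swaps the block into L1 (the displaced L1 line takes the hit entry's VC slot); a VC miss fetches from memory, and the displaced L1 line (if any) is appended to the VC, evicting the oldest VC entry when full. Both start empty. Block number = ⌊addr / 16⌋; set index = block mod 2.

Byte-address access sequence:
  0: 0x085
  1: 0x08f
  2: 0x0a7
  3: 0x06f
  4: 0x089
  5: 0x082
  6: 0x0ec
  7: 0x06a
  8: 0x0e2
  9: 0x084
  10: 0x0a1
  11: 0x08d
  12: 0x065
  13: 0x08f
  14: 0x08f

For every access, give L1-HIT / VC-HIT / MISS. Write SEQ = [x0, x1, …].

SEQ = [MISS, L1-HIT, MISS, MISS, VC-HIT, L1-HIT, MISS, VC-HIT, VC-HIT, VC-HIT, VC-HIT, VC-HIT, VC-HIT, VC-HIT, L1-HIT]

#0 0x85→b8/s0 MISS; vc=[]
#1 0x8f→b8/s0 L1-HIT; vc=[]
#2 0xa7→b10/s0 MISS; vc=[8]
#3 0x6f→b6/s0 MISS; vc=[8,10]
#4 0x89→b8/s0 VC-HIT; vc=[6,10]
#5 0x82→b8/s0 L1-HIT; vc=[6,10]
#6 0xec→b14/s0 MISS; vc=[6,10,8]
#7 0x6a→b6/s0 VC-HIT; vc=[14,10,8]
#8 0xe2→b14/s0 VC-HIT; vc=[6,10,8]
#9 0x84→b8/s0 VC-HIT; vc=[6,10,14]
#10 0xa1→b10/s0 VC-HIT; vc=[6,8,14]
#11 0x8d→b8/s0 VC-HIT; vc=[6,10,14]
#12 0x65→b6/s0 VC-HIT; vc=[8,10,14]
#13 0x8f→b8/s0 VC-HIT; vc=[6,10,14]
#14 0x8f→b8/s0 L1-HIT; vc=[6,10,14]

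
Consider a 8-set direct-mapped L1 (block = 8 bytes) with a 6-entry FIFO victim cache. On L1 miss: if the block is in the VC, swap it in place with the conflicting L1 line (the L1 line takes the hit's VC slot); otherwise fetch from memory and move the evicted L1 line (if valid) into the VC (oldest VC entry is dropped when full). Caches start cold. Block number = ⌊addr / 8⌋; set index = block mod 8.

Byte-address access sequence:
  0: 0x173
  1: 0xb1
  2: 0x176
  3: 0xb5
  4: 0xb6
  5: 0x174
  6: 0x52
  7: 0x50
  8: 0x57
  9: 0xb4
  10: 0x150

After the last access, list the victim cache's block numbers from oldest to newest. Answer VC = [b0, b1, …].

  [0] addr=0x173 blk=46 s=6: MISS | VC []
  [1] addr=0xb1 blk=22 s=6: MISS | VC [46]
  [2] addr=0x176 blk=46 s=6: VC-HIT | VC [22]
  [3] addr=0xb5 blk=22 s=6: VC-HIT | VC [46]
  [4] addr=0xb6 blk=22 s=6: L1-HIT | VC [46]
  [5] addr=0x174 blk=46 s=6: VC-HIT | VC [22]
  [6] addr=0x52 blk=10 s=2: MISS | VC [22]
  [7] addr=0x50 blk=10 s=2: L1-HIT | VC [22]
  [8] addr=0x57 blk=10 s=2: L1-HIT | VC [22]
  [9] addr=0xb4 blk=22 s=6: VC-HIT | VC [46]
  [10] addr=0x150 blk=42 s=2: MISS | VC [46, 10]

VC = [46, 10]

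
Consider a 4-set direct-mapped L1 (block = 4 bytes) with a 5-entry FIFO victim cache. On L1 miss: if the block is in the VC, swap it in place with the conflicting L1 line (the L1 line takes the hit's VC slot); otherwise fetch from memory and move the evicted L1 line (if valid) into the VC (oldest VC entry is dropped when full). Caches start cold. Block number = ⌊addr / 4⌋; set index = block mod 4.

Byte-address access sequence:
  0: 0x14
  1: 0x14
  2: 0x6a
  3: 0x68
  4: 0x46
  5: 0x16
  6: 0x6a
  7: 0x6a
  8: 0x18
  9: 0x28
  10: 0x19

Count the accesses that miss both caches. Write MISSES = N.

MISSES = 5

0: 0x14 (blk 5, set 1) → MISS  vc=[]
1: 0x14 (blk 5, set 1) → L1-HIT  vc=[]
2: 0x6a (blk 26, set 2) → MISS  vc=[]
3: 0x68 (blk 26, set 2) → L1-HIT  vc=[]
4: 0x46 (blk 17, set 1) → MISS  vc=[5]
5: 0x16 (blk 5, set 1) → VC-HIT  vc=[17]
6: 0x6a (blk 26, set 2) → L1-HIT  vc=[17]
7: 0x6a (blk 26, set 2) → L1-HIT  vc=[17]
8: 0x18 (blk 6, set 2) → MISS  vc=[17, 26]
9: 0x28 (blk 10, set 2) → MISS  vc=[17, 26, 6]
10: 0x19 (blk 6, set 2) → VC-HIT  vc=[17, 26, 10]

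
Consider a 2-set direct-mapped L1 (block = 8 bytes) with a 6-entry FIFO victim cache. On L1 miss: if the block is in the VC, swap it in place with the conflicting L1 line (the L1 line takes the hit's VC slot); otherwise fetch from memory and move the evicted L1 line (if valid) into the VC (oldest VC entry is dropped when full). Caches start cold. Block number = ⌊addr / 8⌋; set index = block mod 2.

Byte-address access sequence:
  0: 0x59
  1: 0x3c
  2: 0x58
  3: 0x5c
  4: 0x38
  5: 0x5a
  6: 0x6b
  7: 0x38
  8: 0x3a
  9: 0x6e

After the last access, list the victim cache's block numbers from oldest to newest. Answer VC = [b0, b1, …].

  [0] addr=0x59 blk=11 s=1: MISS | VC []
  [1] addr=0x3c blk=7 s=1: MISS | VC [11]
  [2] addr=0x58 blk=11 s=1: VC-HIT | VC [7]
  [3] addr=0x5c blk=11 s=1: L1-HIT | VC [7]
  [4] addr=0x38 blk=7 s=1: VC-HIT | VC [11]
  [5] addr=0x5a blk=11 s=1: VC-HIT | VC [7]
  [6] addr=0x6b blk=13 s=1: MISS | VC [7, 11]
  [7] addr=0x38 blk=7 s=1: VC-HIT | VC [13, 11]
  [8] addr=0x3a blk=7 s=1: L1-HIT | VC [13, 11]
  [9] addr=0x6e blk=13 s=1: VC-HIT | VC [7, 11]

VC = [7, 11]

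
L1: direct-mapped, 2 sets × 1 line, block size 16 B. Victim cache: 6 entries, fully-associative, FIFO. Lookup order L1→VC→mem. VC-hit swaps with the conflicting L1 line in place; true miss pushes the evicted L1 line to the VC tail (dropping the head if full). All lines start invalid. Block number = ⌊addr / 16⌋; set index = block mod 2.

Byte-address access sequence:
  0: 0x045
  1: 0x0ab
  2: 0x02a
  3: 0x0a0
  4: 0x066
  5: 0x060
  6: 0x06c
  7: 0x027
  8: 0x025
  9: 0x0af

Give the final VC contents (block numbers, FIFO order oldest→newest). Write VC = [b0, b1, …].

  [0] addr=0x45 blk=4 s=0: MISS | VC []
  [1] addr=0xab blk=10 s=0: MISS | VC [4]
  [2] addr=0x2a blk=2 s=0: MISS | VC [4, 10]
  [3] addr=0xa0 blk=10 s=0: VC-HIT | VC [4, 2]
  [4] addr=0x66 blk=6 s=0: MISS | VC [4, 2, 10]
  [5] addr=0x60 blk=6 s=0: L1-HIT | VC [4, 2, 10]
  [6] addr=0x6c blk=6 s=0: L1-HIT | VC [4, 2, 10]
  [7] addr=0x27 blk=2 s=0: VC-HIT | VC [4, 6, 10]
  [8] addr=0x25 blk=2 s=0: L1-HIT | VC [4, 6, 10]
  [9] addr=0xaf blk=10 s=0: VC-HIT | VC [4, 6, 2]

VC = [4, 6, 2]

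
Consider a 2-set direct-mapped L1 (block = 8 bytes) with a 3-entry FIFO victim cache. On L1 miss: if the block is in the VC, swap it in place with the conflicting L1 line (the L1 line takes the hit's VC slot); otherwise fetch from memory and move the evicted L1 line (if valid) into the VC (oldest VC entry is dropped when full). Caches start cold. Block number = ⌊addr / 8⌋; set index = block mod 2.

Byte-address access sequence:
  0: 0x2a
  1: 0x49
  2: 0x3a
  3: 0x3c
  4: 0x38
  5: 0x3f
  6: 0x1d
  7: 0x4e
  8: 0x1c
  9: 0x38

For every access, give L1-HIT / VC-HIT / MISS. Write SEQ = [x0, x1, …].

0: 0x2a (blk 5, set 1) → MISS  vc=[]
1: 0x49 (blk 9, set 1) → MISS  vc=[5]
2: 0x3a (blk 7, set 1) → MISS  vc=[5, 9]
3: 0x3c (blk 7, set 1) → L1-HIT  vc=[5, 9]
4: 0x38 (blk 7, set 1) → L1-HIT  vc=[5, 9]
5: 0x3f (blk 7, set 1) → L1-HIT  vc=[5, 9]
6: 0x1d (blk 3, set 1) → MISS  vc=[5, 9, 7]
7: 0x4e (blk 9, set 1) → VC-HIT  vc=[5, 3, 7]
8: 0x1c (blk 3, set 1) → VC-HIT  vc=[5, 9, 7]
9: 0x38 (blk 7, set 1) → VC-HIT  vc=[5, 9, 3]

SEQ = [MISS, MISS, MISS, L1-HIT, L1-HIT, L1-HIT, MISS, VC-HIT, VC-HIT, VC-HIT]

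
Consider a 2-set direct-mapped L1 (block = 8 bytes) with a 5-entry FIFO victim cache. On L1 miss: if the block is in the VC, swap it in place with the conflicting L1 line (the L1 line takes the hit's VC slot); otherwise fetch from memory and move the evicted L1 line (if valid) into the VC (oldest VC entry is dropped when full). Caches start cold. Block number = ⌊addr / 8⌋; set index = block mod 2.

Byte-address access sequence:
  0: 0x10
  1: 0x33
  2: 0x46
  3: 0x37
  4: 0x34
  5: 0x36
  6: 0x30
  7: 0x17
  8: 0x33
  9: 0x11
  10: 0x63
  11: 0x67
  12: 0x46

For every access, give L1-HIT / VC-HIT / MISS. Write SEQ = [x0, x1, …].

  [0] addr=0x10 blk=2 s=0: MISS | VC []
  [1] addr=0x33 blk=6 s=0: MISS | VC [2]
  [2] addr=0x46 blk=8 s=0: MISS | VC [2, 6]
  [3] addr=0x37 blk=6 s=0: VC-HIT | VC [2, 8]
  [4] addr=0x34 blk=6 s=0: L1-HIT | VC [2, 8]
  [5] addr=0x36 blk=6 s=0: L1-HIT | VC [2, 8]
  [6] addr=0x30 blk=6 s=0: L1-HIT | VC [2, 8]
  [7] addr=0x17 blk=2 s=0: VC-HIT | VC [6, 8]
  [8] addr=0x33 blk=6 s=0: VC-HIT | VC [2, 8]
  [9] addr=0x11 blk=2 s=0: VC-HIT | VC [6, 8]
  [10] addr=0x63 blk=12 s=0: MISS | VC [6, 8, 2]
  [11] addr=0x67 blk=12 s=0: L1-HIT | VC [6, 8, 2]
  [12] addr=0x46 blk=8 s=0: VC-HIT | VC [6, 12, 2]

SEQ = [MISS, MISS, MISS, VC-HIT, L1-HIT, L1-HIT, L1-HIT, VC-HIT, VC-HIT, VC-HIT, MISS, L1-HIT, VC-HIT]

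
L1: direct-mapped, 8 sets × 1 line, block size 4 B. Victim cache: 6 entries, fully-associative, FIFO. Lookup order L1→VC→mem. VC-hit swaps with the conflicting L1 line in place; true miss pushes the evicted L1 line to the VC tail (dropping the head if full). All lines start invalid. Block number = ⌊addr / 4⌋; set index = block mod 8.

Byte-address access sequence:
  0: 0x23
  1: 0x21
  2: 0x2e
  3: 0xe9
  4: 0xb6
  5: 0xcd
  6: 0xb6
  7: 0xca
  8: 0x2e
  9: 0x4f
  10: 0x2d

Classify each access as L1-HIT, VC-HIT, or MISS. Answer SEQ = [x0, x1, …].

  [0] addr=0x23 blk=8 s=0: MISS | VC []
  [1] addr=0x21 blk=8 s=0: L1-HIT | VC []
  [2] addr=0x2e blk=11 s=3: MISS | VC []
  [3] addr=0xe9 blk=58 s=2: MISS | VC []
  [4] addr=0xb6 blk=45 s=5: MISS | VC []
  [5] addr=0xcd blk=51 s=3: MISS | VC [11]
  [6] addr=0xb6 blk=45 s=5: L1-HIT | VC [11]
  [7] addr=0xca blk=50 s=2: MISS | VC [11, 58]
  [8] addr=0x2e blk=11 s=3: VC-HIT | VC [51, 58]
  [9] addr=0x4f blk=19 s=3: MISS | VC [51, 58, 11]
  [10] addr=0x2d blk=11 s=3: VC-HIT | VC [51, 58, 19]

SEQ = [MISS, L1-HIT, MISS, MISS, MISS, MISS, L1-HIT, MISS, VC-HIT, MISS, VC-HIT]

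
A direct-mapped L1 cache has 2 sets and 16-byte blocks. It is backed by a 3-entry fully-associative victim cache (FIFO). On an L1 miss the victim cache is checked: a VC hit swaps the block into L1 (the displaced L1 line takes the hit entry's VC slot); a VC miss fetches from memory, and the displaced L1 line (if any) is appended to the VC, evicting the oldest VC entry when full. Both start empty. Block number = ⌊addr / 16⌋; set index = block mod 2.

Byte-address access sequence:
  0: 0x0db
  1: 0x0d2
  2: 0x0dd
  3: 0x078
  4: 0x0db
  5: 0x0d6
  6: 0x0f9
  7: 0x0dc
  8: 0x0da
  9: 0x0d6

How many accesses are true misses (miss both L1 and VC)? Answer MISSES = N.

0: 0xdb (blk 13, set 1) → MISS  vc=[]
1: 0xd2 (blk 13, set 1) → L1-HIT  vc=[]
2: 0xdd (blk 13, set 1) → L1-HIT  vc=[]
3: 0x78 (blk 7, set 1) → MISS  vc=[13]
4: 0xdb (blk 13, set 1) → VC-HIT  vc=[7]
5: 0xd6 (blk 13, set 1) → L1-HIT  vc=[7]
6: 0xf9 (blk 15, set 1) → MISS  vc=[7, 13]
7: 0xdc (blk 13, set 1) → VC-HIT  vc=[7, 15]
8: 0xda (blk 13, set 1) → L1-HIT  vc=[7, 15]
9: 0xd6 (blk 13, set 1) → L1-HIT  vc=[7, 15]

MISSES = 3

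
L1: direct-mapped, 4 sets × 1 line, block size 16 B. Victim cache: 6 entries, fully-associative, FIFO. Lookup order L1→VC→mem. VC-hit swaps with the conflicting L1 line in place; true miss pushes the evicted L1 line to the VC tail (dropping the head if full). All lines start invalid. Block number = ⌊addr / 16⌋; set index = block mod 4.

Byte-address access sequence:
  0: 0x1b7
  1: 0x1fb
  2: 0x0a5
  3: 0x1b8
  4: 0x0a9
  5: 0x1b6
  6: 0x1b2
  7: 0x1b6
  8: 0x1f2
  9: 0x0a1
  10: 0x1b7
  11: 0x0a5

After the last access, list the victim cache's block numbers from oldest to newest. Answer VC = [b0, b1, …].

VC = [31]

  [0] addr=0x1b7 blk=27 s=3: MISS | VC []
  [1] addr=0x1fb blk=31 s=3: MISS | VC [27]
  [2] addr=0xa5 blk=10 s=2: MISS | VC [27]
  [3] addr=0x1b8 blk=27 s=3: VC-HIT | VC [31]
  [4] addr=0xa9 blk=10 s=2: L1-HIT | VC [31]
  [5] addr=0x1b6 blk=27 s=3: L1-HIT | VC [31]
  [6] addr=0x1b2 blk=27 s=3: L1-HIT | VC [31]
  [7] addr=0x1b6 blk=27 s=3: L1-HIT | VC [31]
  [8] addr=0x1f2 blk=31 s=3: VC-HIT | VC [27]
  [9] addr=0xa1 blk=10 s=2: L1-HIT | VC [27]
  [10] addr=0x1b7 blk=27 s=3: VC-HIT | VC [31]
  [11] addr=0xa5 blk=10 s=2: L1-HIT | VC [31]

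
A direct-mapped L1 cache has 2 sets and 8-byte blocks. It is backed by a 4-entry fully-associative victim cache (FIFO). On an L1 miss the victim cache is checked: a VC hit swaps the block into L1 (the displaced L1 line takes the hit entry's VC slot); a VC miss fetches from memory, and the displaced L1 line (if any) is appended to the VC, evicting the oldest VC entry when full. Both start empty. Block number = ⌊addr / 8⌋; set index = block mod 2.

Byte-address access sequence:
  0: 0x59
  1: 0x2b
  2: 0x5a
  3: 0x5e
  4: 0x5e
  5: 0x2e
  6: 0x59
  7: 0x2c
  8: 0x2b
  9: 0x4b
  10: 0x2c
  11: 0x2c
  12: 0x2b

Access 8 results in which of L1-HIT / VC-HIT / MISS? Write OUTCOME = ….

OUTCOME = L1-HIT

  [0] addr=0x59 blk=11 s=1: MISS | VC []
  [1] addr=0x2b blk=5 s=1: MISS | VC [11]
  [2] addr=0x5a blk=11 s=1: VC-HIT | VC [5]
  [3] addr=0x5e blk=11 s=1: L1-HIT | VC [5]
  [4] addr=0x5e blk=11 s=1: L1-HIT | VC [5]
  [5] addr=0x2e blk=5 s=1: VC-HIT | VC [11]
  [6] addr=0x59 blk=11 s=1: VC-HIT | VC [5]
  [7] addr=0x2c blk=5 s=1: VC-HIT | VC [11]
  [8] addr=0x2b blk=5 s=1: L1-HIT | VC [11]
  [9] addr=0x4b blk=9 s=1: MISS | VC [11, 5]
  [10] addr=0x2c blk=5 s=1: VC-HIT | VC [11, 9]
  [11] addr=0x2c blk=5 s=1: L1-HIT | VC [11, 9]
  [12] addr=0x2b blk=5 s=1: L1-HIT | VC [11, 9]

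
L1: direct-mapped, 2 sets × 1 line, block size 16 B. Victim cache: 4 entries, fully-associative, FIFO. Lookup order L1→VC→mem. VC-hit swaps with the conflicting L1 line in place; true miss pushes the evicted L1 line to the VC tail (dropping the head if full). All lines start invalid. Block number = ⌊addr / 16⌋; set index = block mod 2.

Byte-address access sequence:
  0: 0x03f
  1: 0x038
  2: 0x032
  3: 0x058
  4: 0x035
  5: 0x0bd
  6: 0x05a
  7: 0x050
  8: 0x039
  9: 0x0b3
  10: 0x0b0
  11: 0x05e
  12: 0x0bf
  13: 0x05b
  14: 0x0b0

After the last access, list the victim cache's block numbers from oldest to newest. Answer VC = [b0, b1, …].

VC = [3, 5]

0: 0x3f (blk 3, set 1) → MISS  vc=[]
1: 0x38 (blk 3, set 1) → L1-HIT  vc=[]
2: 0x32 (blk 3, set 1) → L1-HIT  vc=[]
3: 0x58 (blk 5, set 1) → MISS  vc=[3]
4: 0x35 (blk 3, set 1) → VC-HIT  vc=[5]
5: 0xbd (blk 11, set 1) → MISS  vc=[5, 3]
6: 0x5a (blk 5, set 1) → VC-HIT  vc=[11, 3]
7: 0x50 (blk 5, set 1) → L1-HIT  vc=[11, 3]
8: 0x39 (blk 3, set 1) → VC-HIT  vc=[11, 5]
9: 0xb3 (blk 11, set 1) → VC-HIT  vc=[3, 5]
10: 0xb0 (blk 11, set 1) → L1-HIT  vc=[3, 5]
11: 0x5e (blk 5, set 1) → VC-HIT  vc=[3, 11]
12: 0xbf (blk 11, set 1) → VC-HIT  vc=[3, 5]
13: 0x5b (blk 5, set 1) → VC-HIT  vc=[3, 11]
14: 0xb0 (blk 11, set 1) → VC-HIT  vc=[3, 5]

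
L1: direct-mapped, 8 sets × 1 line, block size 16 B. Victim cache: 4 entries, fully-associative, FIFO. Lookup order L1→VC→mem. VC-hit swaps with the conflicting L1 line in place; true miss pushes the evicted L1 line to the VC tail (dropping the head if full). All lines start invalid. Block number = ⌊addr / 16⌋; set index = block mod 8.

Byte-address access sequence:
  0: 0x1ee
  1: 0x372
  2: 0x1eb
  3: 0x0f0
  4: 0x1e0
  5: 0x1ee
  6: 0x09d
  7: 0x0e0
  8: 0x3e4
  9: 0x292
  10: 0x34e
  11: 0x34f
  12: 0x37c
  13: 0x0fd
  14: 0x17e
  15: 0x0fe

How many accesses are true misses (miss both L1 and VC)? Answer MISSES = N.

0: 0x1ee (blk 30, set 6) → MISS  vc=[]
1: 0x372 (blk 55, set 7) → MISS  vc=[]
2: 0x1eb (blk 30, set 6) → L1-HIT  vc=[]
3: 0xf0 (blk 15, set 7) → MISS  vc=[55]
4: 0x1e0 (blk 30, set 6) → L1-HIT  vc=[55]
5: 0x1ee (blk 30, set 6) → L1-HIT  vc=[55]
6: 0x9d (blk 9, set 1) → MISS  vc=[55]
7: 0xe0 (blk 14, set 6) → MISS  vc=[55, 30]
8: 0x3e4 (blk 62, set 6) → MISS  vc=[55, 30, 14]
9: 0x292 (blk 41, set 1) → MISS  vc=[55, 30, 14, 9]
10: 0x34e (blk 52, set 4) → MISS  vc=[55, 30, 14, 9]
11: 0x34f (blk 52, set 4) → L1-HIT  vc=[55, 30, 14, 9]
12: 0x37c (blk 55, set 7) → VC-HIT  vc=[15, 30, 14, 9]
13: 0xfd (blk 15, set 7) → VC-HIT  vc=[55, 30, 14, 9]
14: 0x17e (blk 23, set 7) → MISS  vc=[30, 14, 9, 15]
15: 0xfe (blk 15, set 7) → VC-HIT  vc=[30, 14, 9, 23]

MISSES = 9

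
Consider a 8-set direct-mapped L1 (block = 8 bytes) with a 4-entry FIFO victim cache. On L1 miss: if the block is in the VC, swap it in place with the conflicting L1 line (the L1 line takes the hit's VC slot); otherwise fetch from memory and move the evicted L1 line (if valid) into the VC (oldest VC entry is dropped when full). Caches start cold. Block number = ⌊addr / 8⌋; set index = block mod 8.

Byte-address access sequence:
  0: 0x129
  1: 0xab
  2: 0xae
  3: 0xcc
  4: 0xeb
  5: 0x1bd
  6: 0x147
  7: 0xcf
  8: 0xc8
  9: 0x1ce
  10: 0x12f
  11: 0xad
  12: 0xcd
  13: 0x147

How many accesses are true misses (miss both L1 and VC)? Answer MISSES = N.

MISSES = 7

0: 0x129 (blk 37, set 5) → MISS  vc=[]
1: 0xab (blk 21, set 5) → MISS  vc=[37]
2: 0xae (blk 21, set 5) → L1-HIT  vc=[37]
3: 0xcc (blk 25, set 1) → MISS  vc=[37]
4: 0xeb (blk 29, set 5) → MISS  vc=[37, 21]
5: 0x1bd (blk 55, set 7) → MISS  vc=[37, 21]
6: 0x147 (blk 40, set 0) → MISS  vc=[37, 21]
7: 0xcf (blk 25, set 1) → L1-HIT  vc=[37, 21]
8: 0xc8 (blk 25, set 1) → L1-HIT  vc=[37, 21]
9: 0x1ce (blk 57, set 1) → MISS  vc=[37, 21, 25]
10: 0x12f (blk 37, set 5) → VC-HIT  vc=[29, 21, 25]
11: 0xad (blk 21, set 5) → VC-HIT  vc=[29, 37, 25]
12: 0xcd (blk 25, set 1) → VC-HIT  vc=[29, 37, 57]
13: 0x147 (blk 40, set 0) → L1-HIT  vc=[29, 37, 57]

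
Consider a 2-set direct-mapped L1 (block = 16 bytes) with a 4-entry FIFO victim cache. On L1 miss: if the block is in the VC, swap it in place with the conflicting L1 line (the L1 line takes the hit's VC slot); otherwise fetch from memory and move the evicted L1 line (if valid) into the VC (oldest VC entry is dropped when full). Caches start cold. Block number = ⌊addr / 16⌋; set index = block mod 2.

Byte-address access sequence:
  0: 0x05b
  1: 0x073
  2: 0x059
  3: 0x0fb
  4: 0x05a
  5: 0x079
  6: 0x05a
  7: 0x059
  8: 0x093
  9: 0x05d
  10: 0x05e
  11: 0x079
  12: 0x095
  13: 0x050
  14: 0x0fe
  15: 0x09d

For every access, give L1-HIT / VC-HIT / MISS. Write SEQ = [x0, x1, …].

#0 0x5b→b5/s1 MISS; vc=[]
#1 0x73→b7/s1 MISS; vc=[5]
#2 0x59→b5/s1 VC-HIT; vc=[7]
#3 0xfb→b15/s1 MISS; vc=[7,5]
#4 0x5a→b5/s1 VC-HIT; vc=[7,15]
#5 0x79→b7/s1 VC-HIT; vc=[5,15]
#6 0x5a→b5/s1 VC-HIT; vc=[7,15]
#7 0x59→b5/s1 L1-HIT; vc=[7,15]
#8 0x93→b9/s1 MISS; vc=[7,15,5]
#9 0x5d→b5/s1 VC-HIT; vc=[7,15,9]
#10 0x5e→b5/s1 L1-HIT; vc=[7,15,9]
#11 0x79→b7/s1 VC-HIT; vc=[5,15,9]
#12 0x95→b9/s1 VC-HIT; vc=[5,15,7]
#13 0x50→b5/s1 VC-HIT; vc=[9,15,7]
#14 0xfe→b15/s1 VC-HIT; vc=[9,5,7]
#15 0x9d→b9/s1 VC-HIT; vc=[15,5,7]

SEQ = [MISS, MISS, VC-HIT, MISS, VC-HIT, VC-HIT, VC-HIT, L1-HIT, MISS, VC-HIT, L1-HIT, VC-HIT, VC-HIT, VC-HIT, VC-HIT, VC-HIT]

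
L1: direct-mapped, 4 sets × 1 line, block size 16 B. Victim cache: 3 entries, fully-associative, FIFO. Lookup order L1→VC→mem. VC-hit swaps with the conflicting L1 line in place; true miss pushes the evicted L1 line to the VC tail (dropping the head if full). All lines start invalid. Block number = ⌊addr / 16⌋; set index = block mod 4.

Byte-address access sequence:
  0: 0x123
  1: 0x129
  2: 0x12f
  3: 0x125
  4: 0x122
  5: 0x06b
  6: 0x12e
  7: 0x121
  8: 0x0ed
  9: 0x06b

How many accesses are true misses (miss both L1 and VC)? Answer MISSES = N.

MISSES = 3

#0 0x123→b18/s2 MISS; vc=[]
#1 0x129→b18/s2 L1-HIT; vc=[]
#2 0x12f→b18/s2 L1-HIT; vc=[]
#3 0x125→b18/s2 L1-HIT; vc=[]
#4 0x122→b18/s2 L1-HIT; vc=[]
#5 0x6b→b6/s2 MISS; vc=[18]
#6 0x12e→b18/s2 VC-HIT; vc=[6]
#7 0x121→b18/s2 L1-HIT; vc=[6]
#8 0xed→b14/s2 MISS; vc=[6,18]
#9 0x6b→b6/s2 VC-HIT; vc=[14,18]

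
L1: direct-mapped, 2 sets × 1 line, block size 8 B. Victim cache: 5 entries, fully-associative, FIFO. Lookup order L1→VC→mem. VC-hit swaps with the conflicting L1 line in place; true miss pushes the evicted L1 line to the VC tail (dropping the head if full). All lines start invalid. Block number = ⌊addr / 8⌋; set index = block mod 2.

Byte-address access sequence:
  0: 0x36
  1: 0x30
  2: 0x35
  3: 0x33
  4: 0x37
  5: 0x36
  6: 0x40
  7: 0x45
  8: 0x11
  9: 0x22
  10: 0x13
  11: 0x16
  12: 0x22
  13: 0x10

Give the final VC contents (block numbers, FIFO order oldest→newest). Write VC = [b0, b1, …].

0: 0x36 (blk 6, set 0) → MISS  vc=[]
1: 0x30 (blk 6, set 0) → L1-HIT  vc=[]
2: 0x35 (blk 6, set 0) → L1-HIT  vc=[]
3: 0x33 (blk 6, set 0) → L1-HIT  vc=[]
4: 0x37 (blk 6, set 0) → L1-HIT  vc=[]
5: 0x36 (blk 6, set 0) → L1-HIT  vc=[]
6: 0x40 (blk 8, set 0) → MISS  vc=[6]
7: 0x45 (blk 8, set 0) → L1-HIT  vc=[6]
8: 0x11 (blk 2, set 0) → MISS  vc=[6, 8]
9: 0x22 (blk 4, set 0) → MISS  vc=[6, 8, 2]
10: 0x13 (blk 2, set 0) → VC-HIT  vc=[6, 8, 4]
11: 0x16 (blk 2, set 0) → L1-HIT  vc=[6, 8, 4]
12: 0x22 (blk 4, set 0) → VC-HIT  vc=[6, 8, 2]
13: 0x10 (blk 2, set 0) → VC-HIT  vc=[6, 8, 4]

VC = [6, 8, 4]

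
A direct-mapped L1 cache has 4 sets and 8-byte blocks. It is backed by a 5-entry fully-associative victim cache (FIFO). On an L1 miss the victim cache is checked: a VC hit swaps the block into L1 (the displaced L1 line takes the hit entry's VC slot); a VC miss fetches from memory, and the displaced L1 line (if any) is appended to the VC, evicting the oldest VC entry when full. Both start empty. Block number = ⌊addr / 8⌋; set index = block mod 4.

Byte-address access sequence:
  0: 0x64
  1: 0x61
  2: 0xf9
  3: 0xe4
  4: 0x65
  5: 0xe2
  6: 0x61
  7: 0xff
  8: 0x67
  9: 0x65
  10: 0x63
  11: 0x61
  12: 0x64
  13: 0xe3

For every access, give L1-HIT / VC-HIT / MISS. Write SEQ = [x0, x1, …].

SEQ = [MISS, L1-HIT, MISS, MISS, VC-HIT, VC-HIT, VC-HIT, L1-HIT, L1-HIT, L1-HIT, L1-HIT, L1-HIT, L1-HIT, VC-HIT]

#0 0x64→b12/s0 MISS; vc=[]
#1 0x61→b12/s0 L1-HIT; vc=[]
#2 0xf9→b31/s3 MISS; vc=[]
#3 0xe4→b28/s0 MISS; vc=[12]
#4 0x65→b12/s0 VC-HIT; vc=[28]
#5 0xe2→b28/s0 VC-HIT; vc=[12]
#6 0x61→b12/s0 VC-HIT; vc=[28]
#7 0xff→b31/s3 L1-HIT; vc=[28]
#8 0x67→b12/s0 L1-HIT; vc=[28]
#9 0x65→b12/s0 L1-HIT; vc=[28]
#10 0x63→b12/s0 L1-HIT; vc=[28]
#11 0x61→b12/s0 L1-HIT; vc=[28]
#12 0x64→b12/s0 L1-HIT; vc=[28]
#13 0xe3→b28/s0 VC-HIT; vc=[12]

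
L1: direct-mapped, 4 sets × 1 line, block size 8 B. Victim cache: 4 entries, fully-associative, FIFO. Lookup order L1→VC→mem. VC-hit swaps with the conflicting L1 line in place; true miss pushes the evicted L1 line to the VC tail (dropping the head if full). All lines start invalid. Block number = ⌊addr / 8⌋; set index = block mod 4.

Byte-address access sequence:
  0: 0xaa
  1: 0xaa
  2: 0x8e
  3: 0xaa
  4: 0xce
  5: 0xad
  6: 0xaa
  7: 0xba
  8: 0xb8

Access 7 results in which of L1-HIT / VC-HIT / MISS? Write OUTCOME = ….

0: 0xaa (blk 21, set 1) → MISS  vc=[]
1: 0xaa (blk 21, set 1) → L1-HIT  vc=[]
2: 0x8e (blk 17, set 1) → MISS  vc=[21]
3: 0xaa (blk 21, set 1) → VC-HIT  vc=[17]
4: 0xce (blk 25, set 1) → MISS  vc=[17, 21]
5: 0xad (blk 21, set 1) → VC-HIT  vc=[17, 25]
6: 0xaa (blk 21, set 1) → L1-HIT  vc=[17, 25]
7: 0xba (blk 23, set 3) → MISS  vc=[17, 25]
8: 0xb8 (blk 23, set 3) → L1-HIT  vc=[17, 25]

OUTCOME = MISS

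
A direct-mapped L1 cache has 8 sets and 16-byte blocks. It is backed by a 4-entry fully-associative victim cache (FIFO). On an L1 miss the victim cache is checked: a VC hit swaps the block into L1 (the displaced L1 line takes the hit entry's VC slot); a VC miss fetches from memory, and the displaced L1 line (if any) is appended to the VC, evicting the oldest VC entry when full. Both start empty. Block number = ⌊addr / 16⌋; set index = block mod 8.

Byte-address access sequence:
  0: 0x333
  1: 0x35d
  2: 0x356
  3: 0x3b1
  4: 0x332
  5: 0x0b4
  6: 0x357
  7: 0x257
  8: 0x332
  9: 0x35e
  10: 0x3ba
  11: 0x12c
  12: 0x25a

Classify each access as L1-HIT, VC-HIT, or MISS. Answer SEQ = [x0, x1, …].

  [0] addr=0x333 blk=51 s=3: MISS | VC []
  [1] addr=0x35d blk=53 s=5: MISS | VC []
  [2] addr=0x356 blk=53 s=5: L1-HIT | VC []
  [3] addr=0x3b1 blk=59 s=3: MISS | VC [51]
  [4] addr=0x332 blk=51 s=3: VC-HIT | VC [59]
  [5] addr=0xb4 blk=11 s=3: MISS | VC [59, 51]
  [6] addr=0x357 blk=53 s=5: L1-HIT | VC [59, 51]
  [7] addr=0x257 blk=37 s=5: MISS | VC [59, 51, 53]
  [8] addr=0x332 blk=51 s=3: VC-HIT | VC [59, 11, 53]
  [9] addr=0x35e blk=53 s=5: VC-HIT | VC [59, 11, 37]
  [10] addr=0x3ba blk=59 s=3: VC-HIT | VC [51, 11, 37]
  [11] addr=0x12c blk=18 s=2: MISS | VC [51, 11, 37]
  [12] addr=0x25a blk=37 s=5: VC-HIT | VC [51, 11, 53]

SEQ = [MISS, MISS, L1-HIT, MISS, VC-HIT, MISS, L1-HIT, MISS, VC-HIT, VC-HIT, VC-HIT, MISS, VC-HIT]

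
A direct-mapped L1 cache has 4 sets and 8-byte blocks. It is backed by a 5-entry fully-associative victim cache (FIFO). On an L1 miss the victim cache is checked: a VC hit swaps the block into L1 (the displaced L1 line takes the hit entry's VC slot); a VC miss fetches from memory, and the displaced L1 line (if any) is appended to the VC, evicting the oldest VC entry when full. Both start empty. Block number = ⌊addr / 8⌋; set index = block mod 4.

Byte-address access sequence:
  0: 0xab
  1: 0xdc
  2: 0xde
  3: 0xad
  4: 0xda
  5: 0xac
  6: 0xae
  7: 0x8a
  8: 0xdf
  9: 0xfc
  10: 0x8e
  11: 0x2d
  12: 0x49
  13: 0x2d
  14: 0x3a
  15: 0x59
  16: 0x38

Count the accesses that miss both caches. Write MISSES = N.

0: 0xab (blk 21, set 1) → MISS  vc=[]
1: 0xdc (blk 27, set 3) → MISS  vc=[]
2: 0xde (blk 27, set 3) → L1-HIT  vc=[]
3: 0xad (blk 21, set 1) → L1-HIT  vc=[]
4: 0xda (blk 27, set 3) → L1-HIT  vc=[]
5: 0xac (blk 21, set 1) → L1-HIT  vc=[]
6: 0xae (blk 21, set 1) → L1-HIT  vc=[]
7: 0x8a (blk 17, set 1) → MISS  vc=[21]
8: 0xdf (blk 27, set 3) → L1-HIT  vc=[21]
9: 0xfc (blk 31, set 3) → MISS  vc=[21, 27]
10: 0x8e (blk 17, set 1) → L1-HIT  vc=[21, 27]
11: 0x2d (blk 5, set 1) → MISS  vc=[21, 27, 17]
12: 0x49 (blk 9, set 1) → MISS  vc=[21, 27, 17, 5]
13: 0x2d (blk 5, set 1) → VC-HIT  vc=[21, 27, 17, 9]
14: 0x3a (blk 7, set 3) → MISS  vc=[21, 27, 17, 9, 31]
15: 0x59 (blk 11, set 3) → MISS  vc=[27, 17, 9, 31, 7]
16: 0x38 (blk 7, set 3) → VC-HIT  vc=[27, 17, 9, 31, 11]

MISSES = 8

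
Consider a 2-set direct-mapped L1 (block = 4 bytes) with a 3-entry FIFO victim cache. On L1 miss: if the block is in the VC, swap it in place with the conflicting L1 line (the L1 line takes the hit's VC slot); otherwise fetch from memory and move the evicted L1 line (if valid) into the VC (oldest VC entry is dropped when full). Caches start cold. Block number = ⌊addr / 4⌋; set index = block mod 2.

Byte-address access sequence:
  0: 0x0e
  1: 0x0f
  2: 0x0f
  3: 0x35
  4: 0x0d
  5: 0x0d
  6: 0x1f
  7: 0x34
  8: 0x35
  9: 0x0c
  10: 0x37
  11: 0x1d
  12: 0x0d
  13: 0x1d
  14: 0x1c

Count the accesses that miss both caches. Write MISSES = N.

MISSES = 3

#0 0xe→b3/s1 MISS; vc=[]
#1 0xf→b3/s1 L1-HIT; vc=[]
#2 0xf→b3/s1 L1-HIT; vc=[]
#3 0x35→b13/s1 MISS; vc=[3]
#4 0xd→b3/s1 VC-HIT; vc=[13]
#5 0xd→b3/s1 L1-HIT; vc=[13]
#6 0x1f→b7/s1 MISS; vc=[13,3]
#7 0x34→b13/s1 VC-HIT; vc=[7,3]
#8 0x35→b13/s1 L1-HIT; vc=[7,3]
#9 0xc→b3/s1 VC-HIT; vc=[7,13]
#10 0x37→b13/s1 VC-HIT; vc=[7,3]
#11 0x1d→b7/s1 VC-HIT; vc=[13,3]
#12 0xd→b3/s1 VC-HIT; vc=[13,7]
#13 0x1d→b7/s1 VC-HIT; vc=[13,3]
#14 0x1c→b7/s1 L1-HIT; vc=[13,3]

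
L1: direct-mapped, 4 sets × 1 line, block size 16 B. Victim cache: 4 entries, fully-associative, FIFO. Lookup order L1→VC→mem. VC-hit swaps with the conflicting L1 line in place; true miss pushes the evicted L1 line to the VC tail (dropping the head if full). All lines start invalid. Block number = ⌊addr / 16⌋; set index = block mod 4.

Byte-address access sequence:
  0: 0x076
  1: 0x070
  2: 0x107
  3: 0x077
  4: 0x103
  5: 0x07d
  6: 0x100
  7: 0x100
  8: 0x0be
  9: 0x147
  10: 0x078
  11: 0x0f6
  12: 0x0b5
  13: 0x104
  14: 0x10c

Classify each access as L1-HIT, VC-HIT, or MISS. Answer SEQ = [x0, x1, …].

SEQ = [MISS, L1-HIT, MISS, L1-HIT, L1-HIT, L1-HIT, L1-HIT, L1-HIT, MISS, MISS, VC-HIT, MISS, VC-HIT, VC-HIT, L1-HIT]

#0 0x76→b7/s3 MISS; vc=[]
#1 0x70→b7/s3 L1-HIT; vc=[]
#2 0x107→b16/s0 MISS; vc=[]
#3 0x77→b7/s3 L1-HIT; vc=[]
#4 0x103→b16/s0 L1-HIT; vc=[]
#5 0x7d→b7/s3 L1-HIT; vc=[]
#6 0x100→b16/s0 L1-HIT; vc=[]
#7 0x100→b16/s0 L1-HIT; vc=[]
#8 0xbe→b11/s3 MISS; vc=[7]
#9 0x147→b20/s0 MISS; vc=[7,16]
#10 0x78→b7/s3 VC-HIT; vc=[11,16]
#11 0xf6→b15/s3 MISS; vc=[11,16,7]
#12 0xb5→b11/s3 VC-HIT; vc=[15,16,7]
#13 0x104→b16/s0 VC-HIT; vc=[15,20,7]
#14 0x10c→b16/s0 L1-HIT; vc=[15,20,7]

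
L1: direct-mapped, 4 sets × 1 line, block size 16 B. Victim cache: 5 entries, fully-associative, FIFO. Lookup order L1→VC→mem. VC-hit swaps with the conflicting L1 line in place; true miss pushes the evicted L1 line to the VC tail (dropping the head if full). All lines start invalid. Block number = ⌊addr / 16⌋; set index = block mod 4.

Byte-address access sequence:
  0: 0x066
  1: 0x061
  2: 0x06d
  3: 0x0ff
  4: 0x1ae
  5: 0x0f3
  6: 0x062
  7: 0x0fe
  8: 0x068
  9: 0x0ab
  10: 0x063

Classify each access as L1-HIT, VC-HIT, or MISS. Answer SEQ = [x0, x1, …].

  [0] addr=0x66 blk=6 s=2: MISS | VC []
  [1] addr=0x61 blk=6 s=2: L1-HIT | VC []
  [2] addr=0x6d blk=6 s=2: L1-HIT | VC []
  [3] addr=0xff blk=15 s=3: MISS | VC []
  [4] addr=0x1ae blk=26 s=2: MISS | VC [6]
  [5] addr=0xf3 blk=15 s=3: L1-HIT | VC [6]
  [6] addr=0x62 blk=6 s=2: VC-HIT | VC [26]
  [7] addr=0xfe blk=15 s=3: L1-HIT | VC [26]
  [8] addr=0x68 blk=6 s=2: L1-HIT | VC [26]
  [9] addr=0xab blk=10 s=2: MISS | VC [26, 6]
  [10] addr=0x63 blk=6 s=2: VC-HIT | VC [26, 10]

SEQ = [MISS, L1-HIT, L1-HIT, MISS, MISS, L1-HIT, VC-HIT, L1-HIT, L1-HIT, MISS, VC-HIT]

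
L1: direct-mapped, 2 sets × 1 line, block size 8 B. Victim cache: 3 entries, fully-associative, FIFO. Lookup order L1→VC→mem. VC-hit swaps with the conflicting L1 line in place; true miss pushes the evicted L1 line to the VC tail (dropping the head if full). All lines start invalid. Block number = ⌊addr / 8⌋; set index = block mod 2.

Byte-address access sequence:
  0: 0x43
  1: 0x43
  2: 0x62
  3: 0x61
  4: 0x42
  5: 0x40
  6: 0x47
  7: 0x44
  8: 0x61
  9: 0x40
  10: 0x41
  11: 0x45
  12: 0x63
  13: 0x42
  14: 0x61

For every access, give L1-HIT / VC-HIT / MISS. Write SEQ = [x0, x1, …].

SEQ = [MISS, L1-HIT, MISS, L1-HIT, VC-HIT, L1-HIT, L1-HIT, L1-HIT, VC-HIT, VC-HIT, L1-HIT, L1-HIT, VC-HIT, VC-HIT, VC-HIT]

#0 0x43→b8/s0 MISS; vc=[]
#1 0x43→b8/s0 L1-HIT; vc=[]
#2 0x62→b12/s0 MISS; vc=[8]
#3 0x61→b12/s0 L1-HIT; vc=[8]
#4 0x42→b8/s0 VC-HIT; vc=[12]
#5 0x40→b8/s0 L1-HIT; vc=[12]
#6 0x47→b8/s0 L1-HIT; vc=[12]
#7 0x44→b8/s0 L1-HIT; vc=[12]
#8 0x61→b12/s0 VC-HIT; vc=[8]
#9 0x40→b8/s0 VC-HIT; vc=[12]
#10 0x41→b8/s0 L1-HIT; vc=[12]
#11 0x45→b8/s0 L1-HIT; vc=[12]
#12 0x63→b12/s0 VC-HIT; vc=[8]
#13 0x42→b8/s0 VC-HIT; vc=[12]
#14 0x61→b12/s0 VC-HIT; vc=[8]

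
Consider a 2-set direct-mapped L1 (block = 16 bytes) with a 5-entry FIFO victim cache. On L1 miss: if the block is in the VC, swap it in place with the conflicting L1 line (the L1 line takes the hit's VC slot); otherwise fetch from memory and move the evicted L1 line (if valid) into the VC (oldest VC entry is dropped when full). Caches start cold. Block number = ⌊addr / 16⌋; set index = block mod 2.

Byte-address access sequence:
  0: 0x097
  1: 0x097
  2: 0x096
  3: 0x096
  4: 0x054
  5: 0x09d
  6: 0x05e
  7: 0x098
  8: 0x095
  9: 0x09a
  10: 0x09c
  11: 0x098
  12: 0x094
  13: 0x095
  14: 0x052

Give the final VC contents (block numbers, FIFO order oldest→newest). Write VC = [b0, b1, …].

VC = [9]

0: 0x97 (blk 9, set 1) → MISS  vc=[]
1: 0x97 (blk 9, set 1) → L1-HIT  vc=[]
2: 0x96 (blk 9, set 1) → L1-HIT  vc=[]
3: 0x96 (blk 9, set 1) → L1-HIT  vc=[]
4: 0x54 (blk 5, set 1) → MISS  vc=[9]
5: 0x9d (blk 9, set 1) → VC-HIT  vc=[5]
6: 0x5e (blk 5, set 1) → VC-HIT  vc=[9]
7: 0x98 (blk 9, set 1) → VC-HIT  vc=[5]
8: 0x95 (blk 9, set 1) → L1-HIT  vc=[5]
9: 0x9a (blk 9, set 1) → L1-HIT  vc=[5]
10: 0x9c (blk 9, set 1) → L1-HIT  vc=[5]
11: 0x98 (blk 9, set 1) → L1-HIT  vc=[5]
12: 0x94 (blk 9, set 1) → L1-HIT  vc=[5]
13: 0x95 (blk 9, set 1) → L1-HIT  vc=[5]
14: 0x52 (blk 5, set 1) → VC-HIT  vc=[9]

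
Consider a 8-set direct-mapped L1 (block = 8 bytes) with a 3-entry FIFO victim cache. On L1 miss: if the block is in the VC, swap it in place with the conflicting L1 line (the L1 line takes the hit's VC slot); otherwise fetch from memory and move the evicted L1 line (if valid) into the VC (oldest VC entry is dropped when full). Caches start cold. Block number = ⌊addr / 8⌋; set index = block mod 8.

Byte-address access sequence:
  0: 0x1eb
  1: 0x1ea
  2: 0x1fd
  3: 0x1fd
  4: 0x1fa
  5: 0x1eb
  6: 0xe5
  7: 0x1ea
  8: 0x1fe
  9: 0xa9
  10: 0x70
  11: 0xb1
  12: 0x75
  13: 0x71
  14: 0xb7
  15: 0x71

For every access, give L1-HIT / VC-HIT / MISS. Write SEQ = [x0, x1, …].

0: 0x1eb (blk 61, set 5) → MISS  vc=[]
1: 0x1ea (blk 61, set 5) → L1-HIT  vc=[]
2: 0x1fd (blk 63, set 7) → MISS  vc=[]
3: 0x1fd (blk 63, set 7) → L1-HIT  vc=[]
4: 0x1fa (blk 63, set 7) → L1-HIT  vc=[]
5: 0x1eb (blk 61, set 5) → L1-HIT  vc=[]
6: 0xe5 (blk 28, set 4) → MISS  vc=[]
7: 0x1ea (blk 61, set 5) → L1-HIT  vc=[]
8: 0x1fe (blk 63, set 7) → L1-HIT  vc=[]
9: 0xa9 (blk 21, set 5) → MISS  vc=[61]
10: 0x70 (blk 14, set 6) → MISS  vc=[61]
11: 0xb1 (blk 22, set 6) → MISS  vc=[61, 14]
12: 0x75 (blk 14, set 6) → VC-HIT  vc=[61, 22]
13: 0x71 (blk 14, set 6) → L1-HIT  vc=[61, 22]
14: 0xb7 (blk 22, set 6) → VC-HIT  vc=[61, 14]
15: 0x71 (blk 14, set 6) → VC-HIT  vc=[61, 22]

SEQ = [MISS, L1-HIT, MISS, L1-HIT, L1-HIT, L1-HIT, MISS, L1-HIT, L1-HIT, MISS, MISS, MISS, VC-HIT, L1-HIT, VC-HIT, VC-HIT]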